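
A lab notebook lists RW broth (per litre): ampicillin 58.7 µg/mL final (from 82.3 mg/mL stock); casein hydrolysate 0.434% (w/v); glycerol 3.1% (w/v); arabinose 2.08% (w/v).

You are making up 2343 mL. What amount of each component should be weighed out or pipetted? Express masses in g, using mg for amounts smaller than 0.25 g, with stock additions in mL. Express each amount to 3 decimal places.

Scale factor relative to 1 L: 2.343.
ampicillin: V = C2·V2/C1 = 58.7 µg/mL × 2343 mL ÷ 82300 µg/mL = 1.671 mL
casein hydrolysate: 0.434% w/v = 4.34 g/L → 4.34 × 2.343 L = 10.169 g
glycerol: 3.1 g per 100 mL × 2343 mL ÷ 100 = 72.633 g
arabinose: 2.08% w/v = 20.8 g/L → 20.8 × 2.343 L = 48.734 g

ampicillin 1.671 mL; casein hydrolysate 10.169 g; glycerol 72.633 g; arabinose 48.734 g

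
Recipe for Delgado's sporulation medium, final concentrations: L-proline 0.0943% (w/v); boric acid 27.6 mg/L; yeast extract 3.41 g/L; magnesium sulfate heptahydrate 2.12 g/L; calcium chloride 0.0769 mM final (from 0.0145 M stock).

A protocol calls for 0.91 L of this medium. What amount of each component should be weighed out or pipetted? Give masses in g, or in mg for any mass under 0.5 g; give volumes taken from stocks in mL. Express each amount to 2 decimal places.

Scale factor relative to 1 L: 0.91.
L-proline: 0.0943% w/v = 0.943 g/L → 0.943 × 0.91 L = 0.86 g
boric acid: 27.6 mg/L × 0.91 L = 25.12 mg
yeast extract: 3.41 g/L × 0.91 L = 3.10 g
magnesium sulfate heptahydrate: 2.12 g/L × 0.91 L = 1.93 g
calcium chloride: C1V1 = C2V2 → 0.0769 mM × 910 mL ÷ 14.5 mM = 4.83 mL

L-proline 0.86 g; boric acid 25.12 mg; yeast extract 3.10 g; magnesium sulfate heptahydrate 1.93 g; calcium chloride 4.83 mL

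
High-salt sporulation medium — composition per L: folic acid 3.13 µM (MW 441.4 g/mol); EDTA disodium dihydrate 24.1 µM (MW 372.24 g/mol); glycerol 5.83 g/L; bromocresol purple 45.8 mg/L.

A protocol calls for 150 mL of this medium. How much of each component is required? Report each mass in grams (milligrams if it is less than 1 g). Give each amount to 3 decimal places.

Working volume: 150 mL = 0.15 L.
folic acid: 3.13 µmol/L × 441.4 g/mol × 0.15 L ÷ 1000 = 0.207 mg
EDTA disodium dihydrate: 24.1 µmol/L × 372.24 g/mol × 0.15 L ÷ 1000 = 1.346 mg
glycerol: 5.83 g/L × 0.15 L = 0.8745 g = 874.500 mg
bromocresol purple: 45.8 mg/L × 0.15 L = 6.870 mg

folic acid 0.207 mg; EDTA disodium dihydrate 1.346 mg; glycerol 874.500 mg; bromocresol purple 6.870 mg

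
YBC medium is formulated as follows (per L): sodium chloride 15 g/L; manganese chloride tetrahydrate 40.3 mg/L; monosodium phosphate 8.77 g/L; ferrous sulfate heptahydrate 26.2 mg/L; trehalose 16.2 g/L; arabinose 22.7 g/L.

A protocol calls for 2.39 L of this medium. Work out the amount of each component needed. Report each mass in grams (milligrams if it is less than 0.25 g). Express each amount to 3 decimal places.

sodium chloride 35.850 g; manganese chloride tetrahydrate 96.317 mg; monosodium phosphate 20.960 g; ferrous sulfate heptahydrate 62.618 mg; trehalose 38.718 g; arabinose 54.253 g

Working volume: 2.39 L.
sodium chloride: 15 g/L × 2.39 L = 35.850 g
manganese chloride tetrahydrate: 40.3 mg/L × 2.39 L = 96.317 mg
monosodium phosphate: 8.77 g/L × 2.39 L = 20.960 g
ferrous sulfate heptahydrate: 26.2 mg/L × 2.39 L = 62.618 mg
trehalose: 16.2 g/L × 2.39 L = 38.718 g
arabinose: 22.7 g/L × 2.39 L = 54.253 g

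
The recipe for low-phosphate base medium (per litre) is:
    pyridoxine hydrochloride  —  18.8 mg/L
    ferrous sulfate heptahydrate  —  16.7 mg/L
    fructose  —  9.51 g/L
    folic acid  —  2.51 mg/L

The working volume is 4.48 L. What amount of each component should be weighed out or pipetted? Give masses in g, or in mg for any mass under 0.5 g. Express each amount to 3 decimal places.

pyridoxine hydrochloride 84.224 mg; ferrous sulfate heptahydrate 74.816 mg; fructose 42.605 g; folic acid 11.245 mg

Working volume: 4.48 L.
pyridoxine hydrochloride: 18.8 mg/L × 4.48 L = 84.224 mg
ferrous sulfate heptahydrate: 16.7 mg/L × 4.48 L = 74.816 mg
fructose: 9.51 g/L × 4.48 L = 42.605 g
folic acid: 2.51 mg/L × 4.48 L = 11.245 mg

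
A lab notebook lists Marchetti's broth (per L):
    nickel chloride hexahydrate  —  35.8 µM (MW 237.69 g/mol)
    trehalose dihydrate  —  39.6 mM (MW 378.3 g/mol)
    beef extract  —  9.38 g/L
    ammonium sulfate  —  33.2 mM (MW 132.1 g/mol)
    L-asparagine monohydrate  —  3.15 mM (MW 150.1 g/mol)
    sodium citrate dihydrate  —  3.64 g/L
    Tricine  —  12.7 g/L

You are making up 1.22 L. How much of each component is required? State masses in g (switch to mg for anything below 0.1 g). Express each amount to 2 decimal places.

nickel chloride hexahydrate 10.38 mg; trehalose dihydrate 18.28 g; beef extract 11.44 g; ammonium sulfate 5.35 g; L-asparagine monohydrate 0.58 g; sodium citrate dihydrate 4.44 g; Tricine 15.49 g

Scale factor relative to 1 L: 1.22.
nickel chloride hexahydrate: 35.8 µmol/L × 237.69 g/mol × 1.22 L ÷ 1000 = 10.38 mg
trehalose dihydrate: 39.6 mmol/L × 378.3 g/mol × 1.22 L ÷ 1000 = 18.28 g
beef extract: 9.38 g/L × 1.22 L = 11.44 g
ammonium sulfate: 33.2 mmol/L × 132.1 g/mol × 1.22 L ÷ 1000 = 5.35 g
L-asparagine monohydrate: 3.15 mmol/L × 150.1 g/mol × 1.22 L ÷ 1000 = 0.58 g
sodium citrate dihydrate: 3.64 g/L × 1.22 L = 4.44 g
Tricine: 12.7 g/L × 1.22 L = 15.49 g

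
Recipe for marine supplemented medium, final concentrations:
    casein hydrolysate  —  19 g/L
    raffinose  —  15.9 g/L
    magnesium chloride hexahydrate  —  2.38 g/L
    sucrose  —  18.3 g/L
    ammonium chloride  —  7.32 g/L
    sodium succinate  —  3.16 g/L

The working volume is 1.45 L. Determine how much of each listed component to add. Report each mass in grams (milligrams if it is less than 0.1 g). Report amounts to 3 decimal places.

Working volume: 1.45 L.
casein hydrolysate: 19 g/L × 1.45 L = 27.550 g
raffinose: 15.9 g/L × 1.45 L = 23.055 g
magnesium chloride hexahydrate: 2.38 g/L × 1.45 L = 3.451 g
sucrose: 18.3 g/L × 1.45 L = 26.535 g
ammonium chloride: 7.32 g/L × 1.45 L = 10.614 g
sodium succinate: 3.16 g/L × 1.45 L = 4.582 g

casein hydrolysate 27.550 g; raffinose 23.055 g; magnesium chloride hexahydrate 3.451 g; sucrose 26.535 g; ammonium chloride 10.614 g; sodium succinate 4.582 g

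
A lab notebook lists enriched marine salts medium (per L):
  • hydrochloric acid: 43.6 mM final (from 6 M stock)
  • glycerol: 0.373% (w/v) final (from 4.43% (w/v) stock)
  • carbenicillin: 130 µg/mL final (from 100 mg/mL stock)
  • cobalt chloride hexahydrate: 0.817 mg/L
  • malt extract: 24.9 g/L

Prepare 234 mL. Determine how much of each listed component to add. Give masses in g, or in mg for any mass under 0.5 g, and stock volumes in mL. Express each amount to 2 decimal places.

hydrochloric acid 1.70 mL; glycerol 19.70 mL; carbenicillin 0.30 mL; cobalt chloride hexahydrate 0.19 mg; malt extract 5.83 g

Scale factor relative to 1 L: 0.234.
hydrochloric acid: V = C2·V2/C1 = 43.6 mM × 234 mL ÷ 6000 mM = 1.70 mL
glycerol: dilute stock: 0.373% ÷ 4.43% × 234 mL = 19.70 mL
carbenicillin: V = C2·V2/C1 = 130 µg/mL × 234 mL ÷ 100000 µg/mL = 0.30 mL
cobalt chloride hexahydrate: 0.817 mg/L × 0.234 L = 0.19 mg
malt extract: 24.9 g/L × 0.234 L = 5.83 g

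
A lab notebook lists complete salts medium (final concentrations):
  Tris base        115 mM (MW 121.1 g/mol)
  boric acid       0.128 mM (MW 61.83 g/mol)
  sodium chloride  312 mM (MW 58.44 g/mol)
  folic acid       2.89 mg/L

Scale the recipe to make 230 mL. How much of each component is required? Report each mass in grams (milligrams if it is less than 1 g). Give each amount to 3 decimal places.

Working volume: 230 mL = 0.23 L.
Tris base: 115 mmol/L × 121.1 g/mol × 0.23 L ÷ 1000 = 3.203 g
boric acid: 0.128 mmol/L × 61.83 mg/mmol × 0.23 L = 1.820 mg
sodium chloride: 312 mmol/L × 58.44 g/mol × 0.23 L ÷ 1000 = 4.194 g
folic acid: 2.89 mg/L × 0.23 L = 0.665 mg

Tris base 3.203 g; boric acid 1.820 mg; sodium chloride 4.194 g; folic acid 0.665 mg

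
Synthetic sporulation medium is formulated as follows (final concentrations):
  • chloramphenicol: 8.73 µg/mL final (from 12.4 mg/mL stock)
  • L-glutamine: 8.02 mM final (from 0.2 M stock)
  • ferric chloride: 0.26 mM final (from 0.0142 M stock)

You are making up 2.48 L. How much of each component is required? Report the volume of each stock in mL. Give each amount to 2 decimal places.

chloramphenicol 1.75 mL; L-glutamine 99.45 mL; ferric chloride 45.41 mL

Scale factor relative to 1 L: 2.48.
chloramphenicol: dilute stock: 8.73 µg/mL × 2480 mL ÷ 12400 µg/mL = 1.75 mL
L-glutamine: C1V1 = C2V2 → 8.02 mM × 2480 mL ÷ 200 mM = 99.45 mL
ferric chloride: C1V1 = C2V2 → 0.26 mM × 2480 mL ÷ 14.2 mM = 45.41 mL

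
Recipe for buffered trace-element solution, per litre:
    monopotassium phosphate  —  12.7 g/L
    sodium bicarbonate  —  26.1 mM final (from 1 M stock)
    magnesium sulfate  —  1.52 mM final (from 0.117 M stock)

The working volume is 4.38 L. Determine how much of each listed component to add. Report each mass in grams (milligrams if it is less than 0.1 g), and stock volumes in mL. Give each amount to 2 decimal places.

Scale factor relative to 1 L: 4.38.
monopotassium phosphate: 12.7 g/L × 4.38 L = 55.63 g
sodium bicarbonate: C1V1 = C2V2 → 26.1 mM × 4380 mL ÷ 1000 mM = 114.32 mL
magnesium sulfate: V = C2·V2/C1 = 1.52 mM × 4380 mL ÷ 117 mM = 56.90 mL

monopotassium phosphate 55.63 g; sodium bicarbonate 114.32 mL; magnesium sulfate 56.90 mL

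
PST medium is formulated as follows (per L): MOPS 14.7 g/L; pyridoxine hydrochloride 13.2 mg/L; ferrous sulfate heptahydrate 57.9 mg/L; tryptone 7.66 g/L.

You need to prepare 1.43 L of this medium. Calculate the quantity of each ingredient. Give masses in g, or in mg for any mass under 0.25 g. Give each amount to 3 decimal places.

Working volume: 1.43 L.
MOPS: 14.7 g/L × 1.43 L = 21.021 g
pyridoxine hydrochloride: 13.2 mg/L × 1.43 L = 18.876 mg
ferrous sulfate heptahydrate: 57.9 mg/L × 1.43 L = 82.797 mg
tryptone: 7.66 g/L × 1.43 L = 10.954 g

MOPS 21.021 g; pyridoxine hydrochloride 18.876 mg; ferrous sulfate heptahydrate 82.797 mg; tryptone 10.954 g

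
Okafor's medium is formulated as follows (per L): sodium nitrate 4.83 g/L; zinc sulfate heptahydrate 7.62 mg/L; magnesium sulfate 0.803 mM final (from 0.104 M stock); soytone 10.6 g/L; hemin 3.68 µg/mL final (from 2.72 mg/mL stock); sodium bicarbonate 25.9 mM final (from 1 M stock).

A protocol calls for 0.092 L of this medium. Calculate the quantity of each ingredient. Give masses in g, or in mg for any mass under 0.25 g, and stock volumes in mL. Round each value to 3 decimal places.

Scale factor relative to 1 L: 0.092.
sodium nitrate: 4.83 g/L × 0.092 L = 0.444 g
zinc sulfate heptahydrate: 7.62 mg/L × 0.092 L = 0.701 mg
magnesium sulfate: C1V1 = C2V2 → 0.803 mM × 92 mL ÷ 104 mM = 0.710 mL
soytone: 10.6 g/L × 0.092 L = 0.975 g
hemin: C1V1 = C2V2 → 3.68 µg/mL × 92 mL ÷ 2720 µg/mL = 0.124 mL
sodium bicarbonate: dilute stock: 25.9 mM × 92 mL ÷ 1000 mM = 2.383 mL

sodium nitrate 0.444 g; zinc sulfate heptahydrate 0.701 mg; magnesium sulfate 0.710 mL; soytone 0.975 g; hemin 0.124 mL; sodium bicarbonate 2.383 mL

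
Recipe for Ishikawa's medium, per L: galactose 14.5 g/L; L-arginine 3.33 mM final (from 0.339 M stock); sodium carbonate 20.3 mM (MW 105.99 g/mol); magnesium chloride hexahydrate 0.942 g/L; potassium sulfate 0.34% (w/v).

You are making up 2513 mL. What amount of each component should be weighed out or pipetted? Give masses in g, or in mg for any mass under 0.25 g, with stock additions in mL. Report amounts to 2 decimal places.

Target volume = 2513 mL = 2.513 L.
galactose: 14.5 g/L × 2.513 L = 36.44 g
L-arginine: C1V1 = C2V2 → 3.33 mM × 2513 mL ÷ 339 mM = 24.69 mL
sodium carbonate: 20.3 mmol/L × 105.99 g/mol × 2.513 L ÷ 1000 = 5.41 g
magnesium chloride hexahydrate: 0.942 g/L × 2.513 L = 2.37 g
potassium sulfate: 0.34% w/v = 3.4 g/L → 3.4 × 2.513 L = 8.54 g

galactose 36.44 g; L-arginine 24.69 mL; sodium carbonate 5.41 g; magnesium chloride hexahydrate 2.37 g; potassium sulfate 8.54 g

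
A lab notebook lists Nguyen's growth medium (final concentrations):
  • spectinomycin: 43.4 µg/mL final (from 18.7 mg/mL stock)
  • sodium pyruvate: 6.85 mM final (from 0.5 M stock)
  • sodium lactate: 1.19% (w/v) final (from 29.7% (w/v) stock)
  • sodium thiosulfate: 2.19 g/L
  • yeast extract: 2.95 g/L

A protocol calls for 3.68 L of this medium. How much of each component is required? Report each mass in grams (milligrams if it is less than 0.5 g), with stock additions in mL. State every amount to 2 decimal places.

spectinomycin 8.54 mL; sodium pyruvate 50.42 mL; sodium lactate 147.45 mL; sodium thiosulfate 8.06 g; yeast extract 10.86 g

Scale factor relative to 1 L: 3.68.
spectinomycin: dilute stock: 43.4 µg/mL × 3680 mL ÷ 18700 µg/mL = 8.54 mL
sodium pyruvate: dilute stock: 6.85 mM × 3680 mL ÷ 500 mM = 50.42 mL
sodium lactate: V = C2·V2/C1 = 1.19% ÷ 29.7% × 3680 mL = 147.45 mL
sodium thiosulfate: 2.19 g/L × 3.68 L = 8.06 g
yeast extract: 2.95 g/L × 3.68 L = 10.86 g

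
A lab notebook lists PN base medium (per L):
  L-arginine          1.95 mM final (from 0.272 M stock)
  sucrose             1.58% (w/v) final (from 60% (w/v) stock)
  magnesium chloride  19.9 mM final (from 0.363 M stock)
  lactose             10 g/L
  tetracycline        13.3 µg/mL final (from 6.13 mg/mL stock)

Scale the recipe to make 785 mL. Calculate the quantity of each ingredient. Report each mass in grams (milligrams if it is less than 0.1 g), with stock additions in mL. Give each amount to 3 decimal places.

Working volume: 785 mL = 0.785 L.
L-arginine: dilute stock: 1.95 mM × 785 mL ÷ 272 mM = 5.628 mL
sucrose: dilute stock: 1.58% ÷ 60% × 785 mL = 20.672 mL
magnesium chloride: V = C2·V2/C1 = 19.9 mM × 785 mL ÷ 363 mM = 43.034 mL
lactose: 10 g/L × 0.785 L = 7.850 g
tetracycline: C1V1 = C2V2 → 13.3 µg/mL × 785 mL ÷ 6130 µg/mL = 1.703 mL

L-arginine 5.628 mL; sucrose 20.672 mL; magnesium chloride 43.034 mL; lactose 7.850 g; tetracycline 1.703 mL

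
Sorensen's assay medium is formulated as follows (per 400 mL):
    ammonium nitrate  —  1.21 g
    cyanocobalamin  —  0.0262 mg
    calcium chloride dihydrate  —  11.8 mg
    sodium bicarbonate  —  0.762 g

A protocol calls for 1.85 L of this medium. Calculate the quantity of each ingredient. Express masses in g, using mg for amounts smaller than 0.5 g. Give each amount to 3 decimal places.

ammonium nitrate 5.596 g; cyanocobalamin 0.121 mg; calcium chloride dihydrate 54.575 mg; sodium bicarbonate 3.524 g

Ratio of target to recipe volume: 1850 / 400 = 4.625.
ammonium nitrate: 1.21 g × (1850 mL / 400 mL) = 5.596 g
cyanocobalamin: 0.0262 mg × (1850 mL / 400 mL) = 0.121 mg
calcium chloride dihydrate: 11.8 mg × (1850 mL / 400 mL) = 54.575 mg
sodium bicarbonate: 0.762 g × (1850 mL / 400 mL) = 3.524 g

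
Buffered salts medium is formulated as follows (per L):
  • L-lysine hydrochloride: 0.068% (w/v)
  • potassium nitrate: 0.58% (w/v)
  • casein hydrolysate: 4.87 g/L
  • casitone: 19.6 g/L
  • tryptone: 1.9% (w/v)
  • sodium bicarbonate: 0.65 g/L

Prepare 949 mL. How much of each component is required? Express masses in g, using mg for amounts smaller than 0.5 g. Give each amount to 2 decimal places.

L-lysine hydrochloride 0.65 g; potassium nitrate 5.50 g; casein hydrolysate 4.62 g; casitone 18.60 g; tryptone 18.03 g; sodium bicarbonate 0.62 g

Working volume: 949 mL = 0.949 L.
L-lysine hydrochloride: 0.068 g per 100 mL × 949 mL ÷ 100 = 0.65 g
potassium nitrate: 0.58 g per 100 mL × 949 mL ÷ 100 = 5.50 g
casein hydrolysate: 4.87 g/L × 0.949 L = 4.62 g
casitone: 19.6 g/L × 0.949 L = 18.60 g
tryptone: 1.9 g per 100 mL × 949 mL ÷ 100 = 18.03 g
sodium bicarbonate: 0.65 g/L × 0.949 L = 0.62 g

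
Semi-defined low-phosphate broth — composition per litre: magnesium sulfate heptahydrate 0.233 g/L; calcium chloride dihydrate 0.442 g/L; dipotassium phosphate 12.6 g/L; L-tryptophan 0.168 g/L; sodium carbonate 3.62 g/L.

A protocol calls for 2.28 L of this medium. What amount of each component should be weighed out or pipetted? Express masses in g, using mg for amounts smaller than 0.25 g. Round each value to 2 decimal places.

magnesium sulfate heptahydrate 0.53 g; calcium chloride dihydrate 1.01 g; dipotassium phosphate 28.73 g; L-tryptophan 0.38 g; sodium carbonate 8.25 g

Scale factor relative to 1 L: 2.28.
magnesium sulfate heptahydrate: 0.233 g/L × 2.28 L = 0.53 g
calcium chloride dihydrate: 0.442 g/L × 2.28 L = 1.01 g
dipotassium phosphate: 12.6 g/L × 2.28 L = 28.73 g
L-tryptophan: 0.168 g/L × 2.28 L = 0.38 g
sodium carbonate: 3.62 g/L × 2.28 L = 8.25 g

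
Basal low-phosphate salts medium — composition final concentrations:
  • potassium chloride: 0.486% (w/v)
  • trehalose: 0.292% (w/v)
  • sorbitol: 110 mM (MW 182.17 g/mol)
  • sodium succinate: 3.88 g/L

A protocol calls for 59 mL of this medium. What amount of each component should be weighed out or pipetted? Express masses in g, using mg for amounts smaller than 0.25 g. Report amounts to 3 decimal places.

Scale factor relative to 1 L: 0.059.
potassium chloride: 0.486% w/v = 4.86 g/L → 4.86 × 0.059 L = 0.287 g
trehalose: 0.292 g per 100 mL × 59 mL ÷ 100 = 0.17228 g = 172.280 mg
sorbitol: 110 mmol/L × 182.17 g/mol × 0.059 L ÷ 1000 = 1.182 g
sodium succinate: 3.88 g/L × 0.059 L = 0.22892 g = 228.920 mg

potassium chloride 0.287 g; trehalose 172.280 mg; sorbitol 1.182 g; sodium succinate 228.920 mg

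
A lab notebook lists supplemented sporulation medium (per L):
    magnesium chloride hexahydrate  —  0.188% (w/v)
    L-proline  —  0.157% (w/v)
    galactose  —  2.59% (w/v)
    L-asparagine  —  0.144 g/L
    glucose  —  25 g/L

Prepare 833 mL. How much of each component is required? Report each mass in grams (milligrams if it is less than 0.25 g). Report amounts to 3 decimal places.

Target volume = 833 mL = 0.833 L.
magnesium chloride hexahydrate: 0.188 g per 100 mL × 833 mL ÷ 100 = 1.566 g
L-proline: 0.157% w/v = 1.57 g/L → 1.57 × 0.833 L = 1.308 g
galactose: 2.59% w/v = 25.9 g/L → 25.9 × 0.833 L = 21.575 g
L-asparagine: 0.144 g/L × 0.833 L = 0.119952 g = 119.952 mg
glucose: 25 g/L × 0.833 L = 20.825 g

magnesium chloride hexahydrate 1.566 g; L-proline 1.308 g; galactose 21.575 g; L-asparagine 119.952 mg; glucose 20.825 g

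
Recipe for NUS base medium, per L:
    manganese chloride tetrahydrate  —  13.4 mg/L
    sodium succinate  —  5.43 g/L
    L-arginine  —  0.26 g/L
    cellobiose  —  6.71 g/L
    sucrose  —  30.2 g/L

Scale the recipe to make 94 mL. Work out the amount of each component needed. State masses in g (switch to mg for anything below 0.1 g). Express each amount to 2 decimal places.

Target volume = 94 mL = 0.094 L.
manganese chloride tetrahydrate: 13.4 mg/L × 0.094 L = 1.26 mg
sodium succinate: 5.43 g/L × 0.094 L = 0.51 g
L-arginine: 0.26 g/L × 0.094 L = 0.02444 g = 24.44 mg
cellobiose: 6.71 g/L × 0.094 L = 0.63 g
sucrose: 30.2 g/L × 0.094 L = 2.84 g

manganese chloride tetrahydrate 1.26 mg; sodium succinate 0.51 g; L-arginine 24.44 mg; cellobiose 0.63 g; sucrose 2.84 g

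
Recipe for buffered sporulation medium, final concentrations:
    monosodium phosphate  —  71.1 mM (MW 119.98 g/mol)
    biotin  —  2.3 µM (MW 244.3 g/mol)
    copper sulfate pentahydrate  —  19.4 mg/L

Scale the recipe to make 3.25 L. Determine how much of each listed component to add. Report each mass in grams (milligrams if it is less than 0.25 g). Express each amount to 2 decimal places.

Scale factor relative to 1 L: 3.25.
monosodium phosphate: 71.1 mmol/L × 119.98 g/mol × 3.25 L ÷ 1000 = 27.72 g
biotin: 2.3 µmol/L × 244.3 g/mol × 3.25 L ÷ 1000 = 1.83 mg
copper sulfate pentahydrate: 19.4 mg/L × 3.25 L = 63.05 mg

monosodium phosphate 27.72 g; biotin 1.83 mg; copper sulfate pentahydrate 63.05 mg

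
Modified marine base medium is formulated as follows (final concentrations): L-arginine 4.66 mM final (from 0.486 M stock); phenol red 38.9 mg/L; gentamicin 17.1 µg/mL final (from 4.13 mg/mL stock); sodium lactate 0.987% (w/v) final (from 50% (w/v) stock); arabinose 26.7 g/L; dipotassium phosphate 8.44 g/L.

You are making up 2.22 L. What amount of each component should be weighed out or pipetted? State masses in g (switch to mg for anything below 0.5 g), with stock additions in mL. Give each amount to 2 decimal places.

L-arginine 21.29 mL; phenol red 86.36 mg; gentamicin 9.19 mL; sodium lactate 43.82 mL; arabinose 59.27 g; dipotassium phosphate 18.74 g

Scale factor relative to 1 L: 2.22.
L-arginine: V = C2·V2/C1 = 4.66 mM × 2220 mL ÷ 486 mM = 21.29 mL
phenol red: 38.9 mg/L × 2.22 L = 86.36 mg
gentamicin: V = C2·V2/C1 = 17.1 µg/mL × 2220 mL ÷ 4130 µg/mL = 9.19 mL
sodium lactate: dilute stock: 0.987% ÷ 50% × 2220 mL = 43.82 mL
arabinose: 26.7 g/L × 2.22 L = 59.27 g
dipotassium phosphate: 8.44 g/L × 2.22 L = 18.74 g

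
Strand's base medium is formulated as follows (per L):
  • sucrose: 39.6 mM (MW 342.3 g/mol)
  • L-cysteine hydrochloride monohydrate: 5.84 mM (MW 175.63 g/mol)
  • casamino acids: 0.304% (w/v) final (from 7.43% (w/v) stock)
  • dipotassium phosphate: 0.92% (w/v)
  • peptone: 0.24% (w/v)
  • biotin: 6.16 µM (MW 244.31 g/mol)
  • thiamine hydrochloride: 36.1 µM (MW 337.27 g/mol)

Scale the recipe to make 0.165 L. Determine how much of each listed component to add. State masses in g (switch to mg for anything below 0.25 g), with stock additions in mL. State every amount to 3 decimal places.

Working volume: 0.165 L.
sucrose: 39.6 mmol/L × 342.3 g/mol × 0.165 L ÷ 1000 = 2.237 g
L-cysteine hydrochloride monohydrate: 5.84 mmol/L × 175.63 mg/mmol × 0.165 L = 169.237 mg
casamino acids: dilute stock: 0.304% ÷ 7.43% × 165 mL = 6.751 mL
dipotassium phosphate: 0.92 g per 100 mL × 165 mL ÷ 100 = 1.518 g
peptone: 0.24 g per 100 mL × 165 mL ÷ 100 = 0.396 g
biotin: 6.16 µmol/L × 244.31 g/mol × 0.165 L ÷ 1000 = 0.248 mg
thiamine hydrochloride: 36.1 µmol/L × 337.27 g/mol × 0.165 L ÷ 1000 = 2.009 mg

sucrose 2.237 g; L-cysteine hydrochloride monohydrate 169.237 mg; casamino acids 6.751 mL; dipotassium phosphate 1.518 g; peptone 0.396 g; biotin 0.248 mg; thiamine hydrochloride 2.009 mg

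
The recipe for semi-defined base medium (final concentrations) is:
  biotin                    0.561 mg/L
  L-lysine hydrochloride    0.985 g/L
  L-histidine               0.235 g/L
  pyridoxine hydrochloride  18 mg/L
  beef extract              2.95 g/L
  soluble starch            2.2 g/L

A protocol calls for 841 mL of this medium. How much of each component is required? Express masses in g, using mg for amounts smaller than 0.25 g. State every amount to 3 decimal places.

biotin 0.472 mg; L-lysine hydrochloride 0.828 g; L-histidine 197.635 mg; pyridoxine hydrochloride 15.138 mg; beef extract 2.481 g; soluble starch 1.850 g

Target volume = 841 mL = 0.841 L.
biotin: 0.561 mg/L × 0.841 L = 0.472 mg
L-lysine hydrochloride: 0.985 g/L × 0.841 L = 0.828 g
L-histidine: 0.235 g/L × 0.841 L = 0.197635 g = 197.635 mg
pyridoxine hydrochloride: 18 mg/L × 0.841 L = 15.138 mg
beef extract: 2.95 g/L × 0.841 L = 2.481 g
soluble starch: 2.2 g/L × 0.841 L = 1.850 g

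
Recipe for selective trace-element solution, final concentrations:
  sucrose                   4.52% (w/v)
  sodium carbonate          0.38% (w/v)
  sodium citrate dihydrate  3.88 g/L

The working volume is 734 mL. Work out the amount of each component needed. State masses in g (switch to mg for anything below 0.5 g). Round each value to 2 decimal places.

Working volume: 734 mL = 0.734 L.
sucrose: 4.52% w/v = 45.2 g/L → 45.2 × 0.734 L = 33.18 g
sodium carbonate: 0.38 g per 100 mL × 734 mL ÷ 100 = 2.79 g
sodium citrate dihydrate: 3.88 g/L × 0.734 L = 2.85 g

sucrose 33.18 g; sodium carbonate 2.79 g; sodium citrate dihydrate 2.85 g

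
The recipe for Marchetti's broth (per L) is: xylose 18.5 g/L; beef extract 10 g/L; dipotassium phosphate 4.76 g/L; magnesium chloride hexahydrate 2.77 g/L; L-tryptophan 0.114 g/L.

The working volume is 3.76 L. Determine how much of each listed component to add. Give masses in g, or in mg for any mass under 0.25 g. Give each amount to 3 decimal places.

Scale factor relative to 1 L: 3.76.
xylose: 18.5 g/L × 3.76 L = 69.560 g
beef extract: 10 g/L × 3.76 L = 37.600 g
dipotassium phosphate: 4.76 g/L × 3.76 L = 17.898 g
magnesium chloride hexahydrate: 2.77 g/L × 3.76 L = 10.415 g
L-tryptophan: 0.114 g/L × 3.76 L = 0.429 g

xylose 69.560 g; beef extract 37.600 g; dipotassium phosphate 17.898 g; magnesium chloride hexahydrate 10.415 g; L-tryptophan 0.429 g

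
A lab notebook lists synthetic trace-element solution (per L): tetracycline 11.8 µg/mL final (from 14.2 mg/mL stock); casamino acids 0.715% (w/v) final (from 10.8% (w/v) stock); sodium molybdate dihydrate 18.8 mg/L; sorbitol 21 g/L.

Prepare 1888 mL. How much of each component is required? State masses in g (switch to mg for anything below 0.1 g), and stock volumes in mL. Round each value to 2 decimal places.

Working volume: 1888 mL = 1.888 L.
tetracycline: dilute stock: 11.8 µg/mL × 1888 mL ÷ 14200 µg/mL = 1.57 mL
casamino acids: C1V1 = C2V2 → 0.715% ÷ 10.8% × 1888 mL = 124.99 mL
sodium molybdate dihydrate: 18.8 mg/L × 1.888 L = 35.49 mg
sorbitol: 21 g/L × 1.888 L = 39.65 g

tetracycline 1.57 mL; casamino acids 124.99 mL; sodium molybdate dihydrate 35.49 mg; sorbitol 39.65 g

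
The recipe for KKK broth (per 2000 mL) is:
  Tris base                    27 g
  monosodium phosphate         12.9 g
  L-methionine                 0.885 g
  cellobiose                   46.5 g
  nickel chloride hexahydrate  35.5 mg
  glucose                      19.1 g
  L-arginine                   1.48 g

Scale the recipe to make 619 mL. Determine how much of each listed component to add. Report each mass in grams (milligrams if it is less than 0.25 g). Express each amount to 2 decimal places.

Ratio of target to recipe volume: 619 / 2000 = 0.3095.
Tris base: 27 g × (619 mL / 2000 mL) = 8.36 g
monosodium phosphate: 12.9 g × (619 mL / 2000 mL) = 3.99 g
L-methionine: 0.885 g × (619 mL / 2000 mL) = 0.27 g
cellobiose: 46.5 g × (619 mL / 2000 mL) = 14.39 g
nickel chloride hexahydrate: 35.5 mg × (619 mL / 2000 mL) = 10.99 mg
glucose: 19.1 g × (619 mL / 2000 mL) = 5.91 g
L-arginine: 1.48 g × (619 mL / 2000 mL) = 0.46 g

Tris base 8.36 g; monosodium phosphate 3.99 g; L-methionine 0.27 g; cellobiose 14.39 g; nickel chloride hexahydrate 10.99 mg; glucose 5.91 g; L-arginine 0.46 g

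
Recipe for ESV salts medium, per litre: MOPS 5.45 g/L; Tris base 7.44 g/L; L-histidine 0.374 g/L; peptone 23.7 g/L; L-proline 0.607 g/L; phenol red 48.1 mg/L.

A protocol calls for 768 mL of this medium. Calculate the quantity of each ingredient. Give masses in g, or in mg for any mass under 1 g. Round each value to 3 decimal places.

MOPS 4.186 g; Tris base 5.714 g; L-histidine 287.232 mg; peptone 18.202 g; L-proline 466.176 mg; phenol red 36.941 mg

Target volume = 768 mL = 0.768 L.
MOPS: 5.45 g/L × 0.768 L = 4.186 g
Tris base: 7.44 g/L × 0.768 L = 5.714 g
L-histidine: 0.374 g/L × 0.768 L = 0.287232 g = 287.232 mg
peptone: 23.7 g/L × 0.768 L = 18.202 g
L-proline: 0.607 g/L × 0.768 L = 0.466176 g = 466.176 mg
phenol red: 48.1 mg/L × 0.768 L = 36.941 mg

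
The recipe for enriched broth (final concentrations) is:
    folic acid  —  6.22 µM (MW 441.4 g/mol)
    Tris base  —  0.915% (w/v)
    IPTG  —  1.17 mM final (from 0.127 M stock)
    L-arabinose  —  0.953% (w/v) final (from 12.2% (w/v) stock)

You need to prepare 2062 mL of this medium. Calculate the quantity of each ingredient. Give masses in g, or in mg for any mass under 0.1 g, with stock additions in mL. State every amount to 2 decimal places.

Target volume = 2062 mL = 2.062 L.
folic acid: 6.22 µmol/L × 441.4 g/mol × 2.062 L ÷ 1000 = 5.66 mg
Tris base: 0.915% w/v = 9.15 g/L → 9.15 × 2.062 L = 18.87 g
IPTG: V = C2·V2/C1 = 1.17 mM × 2062 mL ÷ 127 mM = 19.00 mL
L-arabinose: dilute stock: 0.953% ÷ 12.2% × 2062 mL = 161.07 mL

folic acid 5.66 mg; Tris base 18.87 g; IPTG 19.00 mL; L-arabinose 161.07 mL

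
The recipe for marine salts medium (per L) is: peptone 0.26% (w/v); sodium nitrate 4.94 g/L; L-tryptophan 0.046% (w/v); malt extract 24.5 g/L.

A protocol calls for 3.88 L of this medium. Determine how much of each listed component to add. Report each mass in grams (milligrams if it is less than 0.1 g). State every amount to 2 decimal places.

peptone 10.09 g; sodium nitrate 19.17 g; L-tryptophan 1.78 g; malt extract 95.06 g

Scale factor relative to 1 L: 3.88.
peptone: 0.26 g per 100 mL × 3880 mL ÷ 100 = 10.09 g
sodium nitrate: 4.94 g/L × 3.88 L = 19.17 g
L-tryptophan: 0.046% w/v = 0.46 g/L → 0.46 × 3.88 L = 1.78 g
malt extract: 24.5 g/L × 3.88 L = 95.06 g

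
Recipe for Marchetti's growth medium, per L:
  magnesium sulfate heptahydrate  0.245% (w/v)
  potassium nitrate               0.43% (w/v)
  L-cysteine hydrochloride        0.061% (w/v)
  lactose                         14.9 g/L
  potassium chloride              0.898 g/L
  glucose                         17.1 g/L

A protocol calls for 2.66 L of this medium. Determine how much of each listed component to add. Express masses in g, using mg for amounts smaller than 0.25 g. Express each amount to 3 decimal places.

magnesium sulfate heptahydrate 6.517 g; potassium nitrate 11.438 g; L-cysteine hydrochloride 1.623 g; lactose 39.634 g; potassium chloride 2.389 g; glucose 45.486 g

Working volume: 2.66 L.
magnesium sulfate heptahydrate: 0.245 g per 100 mL × 2660 mL ÷ 100 = 6.517 g
potassium nitrate: 0.43% w/v = 4.3 g/L → 4.3 × 2.66 L = 11.438 g
L-cysteine hydrochloride: 0.061% w/v = 0.61 g/L → 0.61 × 2.66 L = 1.623 g
lactose: 14.9 g/L × 2.66 L = 39.634 g
potassium chloride: 0.898 g/L × 2.66 L = 2.389 g
glucose: 17.1 g/L × 2.66 L = 45.486 g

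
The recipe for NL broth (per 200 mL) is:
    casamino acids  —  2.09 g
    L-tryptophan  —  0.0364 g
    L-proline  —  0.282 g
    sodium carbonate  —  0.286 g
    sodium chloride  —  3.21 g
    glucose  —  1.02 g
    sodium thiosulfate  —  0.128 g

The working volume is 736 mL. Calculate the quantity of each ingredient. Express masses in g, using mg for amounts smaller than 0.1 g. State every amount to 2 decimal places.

casamino acids 7.69 g; L-tryptophan 0.13 g; L-proline 1.04 g; sodium carbonate 1.05 g; sodium chloride 11.81 g; glucose 3.75 g; sodium thiosulfate 0.47 g

Ratio of target to recipe volume: 736 / 200 = 3.68.
casamino acids: 2.09 g × (736 mL / 200 mL) = 7.69 g
L-tryptophan: 0.0364 g × (736 mL / 200 mL) = 0.13 g
L-proline: 0.282 g × (736 mL / 200 mL) = 1.04 g
sodium carbonate: 0.286 g × (736 mL / 200 mL) = 1.05 g
sodium chloride: 3.21 g × (736 mL / 200 mL) = 11.81 g
glucose: 1.02 g × (736 mL / 200 mL) = 3.75 g
sodium thiosulfate: 0.128 g × (736 mL / 200 mL) = 0.47 g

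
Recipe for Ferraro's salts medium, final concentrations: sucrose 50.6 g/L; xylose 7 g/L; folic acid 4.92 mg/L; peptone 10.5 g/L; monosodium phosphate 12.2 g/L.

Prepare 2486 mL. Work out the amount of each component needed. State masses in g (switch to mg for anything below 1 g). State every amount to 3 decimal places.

Working volume: 2486 mL = 2.486 L.
sucrose: 50.6 g/L × 2.486 L = 125.792 g
xylose: 7 g/L × 2.486 L = 17.402 g
folic acid: 4.92 mg/L × 2.486 L = 12.231 mg
peptone: 10.5 g/L × 2.486 L = 26.103 g
monosodium phosphate: 12.2 g/L × 2.486 L = 30.329 g

sucrose 125.792 g; xylose 17.402 g; folic acid 12.231 mg; peptone 26.103 g; monosodium phosphate 30.329 g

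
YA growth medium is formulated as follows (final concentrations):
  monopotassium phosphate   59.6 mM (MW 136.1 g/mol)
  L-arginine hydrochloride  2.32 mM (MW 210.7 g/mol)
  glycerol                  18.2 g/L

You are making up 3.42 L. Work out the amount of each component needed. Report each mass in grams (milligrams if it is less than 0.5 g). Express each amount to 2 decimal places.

monopotassium phosphate 27.74 g; L-arginine hydrochloride 1.67 g; glycerol 62.24 g

Scale factor relative to 1 L: 3.42.
monopotassium phosphate: 59.6 mmol/L × 136.1 g/mol × 3.42 L ÷ 1000 = 27.74 g
L-arginine hydrochloride: 2.32 mmol/L × 210.7 g/mol × 3.42 L ÷ 1000 = 1.67 g
glycerol: 18.2 g/L × 3.42 L = 62.24 g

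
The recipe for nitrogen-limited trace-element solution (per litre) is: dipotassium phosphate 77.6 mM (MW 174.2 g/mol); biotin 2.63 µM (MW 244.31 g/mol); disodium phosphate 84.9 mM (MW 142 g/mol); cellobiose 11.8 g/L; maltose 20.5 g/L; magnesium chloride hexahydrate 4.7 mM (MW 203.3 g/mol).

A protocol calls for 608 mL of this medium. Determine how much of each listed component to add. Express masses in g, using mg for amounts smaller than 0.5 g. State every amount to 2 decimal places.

dipotassium phosphate 8.22 g; biotin 0.39 mg; disodium phosphate 7.33 g; cellobiose 7.17 g; maltose 12.46 g; magnesium chloride hexahydrate 0.58 g

Working volume: 608 mL = 0.608 L.
dipotassium phosphate: 77.6 mmol/L × 174.2 g/mol × 0.608 L ÷ 1000 = 8.22 g
biotin: 2.63 µmol/L × 244.31 g/mol × 0.608 L ÷ 1000 = 0.39 mg
disodium phosphate: 84.9 mmol/L × 142 g/mol × 0.608 L ÷ 1000 = 7.33 g
cellobiose: 11.8 g/L × 0.608 L = 7.17 g
maltose: 20.5 g/L × 0.608 L = 12.46 g
magnesium chloride hexahydrate: 4.7 mmol/L × 203.3 g/mol × 0.608 L ÷ 1000 = 0.58 g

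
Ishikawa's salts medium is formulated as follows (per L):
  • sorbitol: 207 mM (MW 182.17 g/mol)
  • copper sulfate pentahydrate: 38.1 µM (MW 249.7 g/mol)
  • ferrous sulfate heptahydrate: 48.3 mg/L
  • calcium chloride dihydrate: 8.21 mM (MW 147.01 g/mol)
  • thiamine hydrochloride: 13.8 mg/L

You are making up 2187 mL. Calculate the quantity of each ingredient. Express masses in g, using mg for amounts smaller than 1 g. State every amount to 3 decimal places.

Scale factor relative to 1 L: 2.187.
sorbitol: 207 mmol/L × 182.17 g/mol × 2.187 L ÷ 1000 = 82.470 g
copper sulfate pentahydrate: 38.1 µmol/L × 249.7 g/mol × 2.187 L ÷ 1000 = 20.806 mg
ferrous sulfate heptahydrate: 48.3 mg/L × 2.187 L = 105.632 mg
calcium chloride dihydrate: 8.21 mmol/L × 147.01 g/mol × 2.187 L ÷ 1000 = 2.640 g
thiamine hydrochloride: 13.8 mg/L × 2.187 L = 30.181 mg

sorbitol 82.470 g; copper sulfate pentahydrate 20.806 mg; ferrous sulfate heptahydrate 105.632 mg; calcium chloride dihydrate 2.640 g; thiamine hydrochloride 30.181 mg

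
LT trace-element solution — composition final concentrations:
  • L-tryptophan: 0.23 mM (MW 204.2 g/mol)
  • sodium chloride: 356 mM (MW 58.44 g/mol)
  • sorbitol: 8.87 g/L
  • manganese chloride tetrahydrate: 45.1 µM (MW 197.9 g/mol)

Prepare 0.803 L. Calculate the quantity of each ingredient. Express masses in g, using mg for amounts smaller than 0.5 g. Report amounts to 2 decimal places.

L-tryptophan 37.71 mg; sodium chloride 16.71 g; sorbitol 7.12 g; manganese chloride tetrahydrate 7.17 mg

Working volume: 0.803 L.
L-tryptophan: 0.23 mmol/L × 204.2 mg/mmol × 0.803 L = 37.71 mg
sodium chloride: 356 mmol/L × 58.44 g/mol × 0.803 L ÷ 1000 = 16.71 g
sorbitol: 8.87 g/L × 0.803 L = 7.12 g
manganese chloride tetrahydrate: 45.1 µmol/L × 197.9 g/mol × 0.803 L ÷ 1000 = 7.17 mg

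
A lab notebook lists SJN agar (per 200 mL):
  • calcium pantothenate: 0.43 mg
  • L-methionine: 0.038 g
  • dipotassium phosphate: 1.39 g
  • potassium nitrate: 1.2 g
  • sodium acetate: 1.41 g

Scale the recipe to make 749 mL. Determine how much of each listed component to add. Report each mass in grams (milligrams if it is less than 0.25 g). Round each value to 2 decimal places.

Ratio of target to recipe volume: 749 / 200 = 3.745.
calcium pantothenate: 0.43 mg × (749 mL / 200 mL) = 1.61 mg
L-methionine: 0.038 g × (749 mL / 200 mL) = 0.14231 g = 142.31 mg
dipotassium phosphate: 1.39 g × (749 mL / 200 mL) = 5.21 g
potassium nitrate: 1.2 g × (749 mL / 200 mL) = 4.49 g
sodium acetate: 1.41 g × (749 mL / 200 mL) = 5.28 g

calcium pantothenate 1.61 mg; L-methionine 142.31 mg; dipotassium phosphate 5.21 g; potassium nitrate 4.49 g; sodium acetate 5.28 g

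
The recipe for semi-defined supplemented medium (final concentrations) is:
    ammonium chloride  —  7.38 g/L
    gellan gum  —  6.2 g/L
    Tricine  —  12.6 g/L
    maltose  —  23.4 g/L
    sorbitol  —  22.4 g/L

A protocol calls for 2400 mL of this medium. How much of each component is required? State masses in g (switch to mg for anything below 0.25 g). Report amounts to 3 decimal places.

ammonium chloride 17.712 g; gellan gum 14.880 g; Tricine 30.240 g; maltose 56.160 g; sorbitol 53.760 g

Target volume = 2400 mL = 2.4 L.
ammonium chloride: 7.38 g/L × 2.4 L = 17.712 g
gellan gum: 6.2 g/L × 2.4 L = 14.880 g
Tricine: 12.6 g/L × 2.4 L = 30.240 g
maltose: 23.4 g/L × 2.4 L = 56.160 g
sorbitol: 22.4 g/L × 2.4 L = 53.760 g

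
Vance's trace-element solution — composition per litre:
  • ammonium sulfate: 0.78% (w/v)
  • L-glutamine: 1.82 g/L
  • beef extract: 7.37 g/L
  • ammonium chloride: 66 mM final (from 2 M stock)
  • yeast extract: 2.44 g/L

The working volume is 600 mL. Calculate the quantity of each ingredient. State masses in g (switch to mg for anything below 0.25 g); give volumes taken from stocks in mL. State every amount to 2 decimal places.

ammonium sulfate 4.68 g; L-glutamine 1.09 g; beef extract 4.42 g; ammonium chloride 19.80 mL; yeast extract 1.46 g

Target volume = 600 mL = 0.6 L.
ammonium sulfate: 0.78% w/v = 7.8 g/L → 7.8 × 0.6 L = 4.68 g
L-glutamine: 1.82 g/L × 0.6 L = 1.09 g
beef extract: 7.37 g/L × 0.6 L = 4.42 g
ammonium chloride: C1V1 = C2V2 → 66 mM × 600 mL ÷ 2000 mM = 19.80 mL
yeast extract: 2.44 g/L × 0.6 L = 1.46 g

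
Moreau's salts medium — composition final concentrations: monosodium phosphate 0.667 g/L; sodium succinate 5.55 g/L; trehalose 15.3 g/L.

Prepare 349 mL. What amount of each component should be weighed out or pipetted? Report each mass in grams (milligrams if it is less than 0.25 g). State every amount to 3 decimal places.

monosodium phosphate 232.783 mg; sodium succinate 1.937 g; trehalose 5.340 g

Target volume = 349 mL = 0.349 L.
monosodium phosphate: 0.667 g/L × 0.349 L = 0.232783 g = 232.783 mg
sodium succinate: 5.55 g/L × 0.349 L = 1.937 g
trehalose: 15.3 g/L × 0.349 L = 5.340 g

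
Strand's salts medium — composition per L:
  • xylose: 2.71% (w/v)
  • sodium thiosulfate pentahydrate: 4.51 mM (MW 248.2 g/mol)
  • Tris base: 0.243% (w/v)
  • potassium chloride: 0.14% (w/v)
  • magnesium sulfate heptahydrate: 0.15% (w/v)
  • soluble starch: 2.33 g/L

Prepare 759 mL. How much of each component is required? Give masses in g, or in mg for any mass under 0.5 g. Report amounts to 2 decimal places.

Target volume = 759 mL = 0.759 L.
xylose: 2.71% w/v = 27.1 g/L → 27.1 × 0.759 L = 20.57 g
sodium thiosulfate pentahydrate: 4.51 mmol/L × 248.2 g/mol × 0.759 L ÷ 1000 = 0.85 g
Tris base: 0.243 g per 100 mL × 759 mL ÷ 100 = 1.84 g
potassium chloride: 0.14 g per 100 mL × 759 mL ÷ 100 = 1.06 g
magnesium sulfate heptahydrate: 0.15% w/v = 1.5 g/L → 1.5 × 0.759 L = 1.14 g
soluble starch: 2.33 g/L × 0.759 L = 1.77 g

xylose 20.57 g; sodium thiosulfate pentahydrate 0.85 g; Tris base 1.84 g; potassium chloride 1.06 g; magnesium sulfate heptahydrate 1.14 g; soluble starch 1.77 g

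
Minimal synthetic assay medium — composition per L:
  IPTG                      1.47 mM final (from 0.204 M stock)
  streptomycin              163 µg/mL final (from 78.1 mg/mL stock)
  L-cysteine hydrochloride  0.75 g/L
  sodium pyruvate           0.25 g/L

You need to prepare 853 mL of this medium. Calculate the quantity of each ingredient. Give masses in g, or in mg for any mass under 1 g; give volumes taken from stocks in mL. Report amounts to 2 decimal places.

Scale factor relative to 1 L: 0.853.
IPTG: C1V1 = C2V2 → 1.47 mM × 853 mL ÷ 204 mM = 6.15 mL
streptomycin: V = C2·V2/C1 = 163 µg/mL × 853 mL ÷ 78100 µg/mL = 1.78 mL
L-cysteine hydrochloride: 0.75 g/L × 0.853 L = 0.63975 g = 639.75 mg
sodium pyruvate: 0.25 g/L × 0.853 L = 0.21325 g = 213.25 mg

IPTG 6.15 mL; streptomycin 1.78 mL; L-cysteine hydrochloride 639.75 mg; sodium pyruvate 213.25 mg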